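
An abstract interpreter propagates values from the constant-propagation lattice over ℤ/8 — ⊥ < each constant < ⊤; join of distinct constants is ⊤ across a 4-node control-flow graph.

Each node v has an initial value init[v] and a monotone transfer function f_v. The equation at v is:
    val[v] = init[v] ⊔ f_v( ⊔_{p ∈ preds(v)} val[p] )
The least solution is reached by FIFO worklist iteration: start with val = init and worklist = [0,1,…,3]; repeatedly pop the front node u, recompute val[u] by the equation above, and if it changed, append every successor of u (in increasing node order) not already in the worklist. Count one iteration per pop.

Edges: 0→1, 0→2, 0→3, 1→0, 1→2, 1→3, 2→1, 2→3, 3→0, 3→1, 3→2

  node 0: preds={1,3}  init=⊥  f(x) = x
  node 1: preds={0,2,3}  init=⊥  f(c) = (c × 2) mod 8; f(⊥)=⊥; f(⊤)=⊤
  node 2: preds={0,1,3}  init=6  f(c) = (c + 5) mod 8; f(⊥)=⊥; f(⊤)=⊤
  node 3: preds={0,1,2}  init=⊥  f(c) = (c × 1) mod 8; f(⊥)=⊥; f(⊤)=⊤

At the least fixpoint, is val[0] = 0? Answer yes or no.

no

Iteration log — 9 steps:
  step 1. node 0  ⊔preds=⊥  new=⊥  stable
  step 2. node 1  ⊔preds=6  new=4  old=⊥  +wl: 0
  step 3. node 2  ⊔preds=4  new=⊤  old=6  +wl: 1
  step 4. node 3  ⊔preds=⊤  new=⊤  old=⊥  +wl: 2
  step 5. node 0  ⊔preds=⊤  new=⊤  old=⊥  +wl: 3
  step 6. node 1  ⊔preds=⊤  new=⊤  old=4  +wl: 0
  step 7. node 2  ⊔preds=⊤  new=⊤  stable
  step 8. node 3  ⊔preds=⊤  new=⊤  stable
  step 9. node 0  ⊔preds=⊤  new=⊤  stable

Least fixpoint reached:
  node 0: ⊤
  node 1: ⊤
  node 2: ⊤
  node 3: ⊤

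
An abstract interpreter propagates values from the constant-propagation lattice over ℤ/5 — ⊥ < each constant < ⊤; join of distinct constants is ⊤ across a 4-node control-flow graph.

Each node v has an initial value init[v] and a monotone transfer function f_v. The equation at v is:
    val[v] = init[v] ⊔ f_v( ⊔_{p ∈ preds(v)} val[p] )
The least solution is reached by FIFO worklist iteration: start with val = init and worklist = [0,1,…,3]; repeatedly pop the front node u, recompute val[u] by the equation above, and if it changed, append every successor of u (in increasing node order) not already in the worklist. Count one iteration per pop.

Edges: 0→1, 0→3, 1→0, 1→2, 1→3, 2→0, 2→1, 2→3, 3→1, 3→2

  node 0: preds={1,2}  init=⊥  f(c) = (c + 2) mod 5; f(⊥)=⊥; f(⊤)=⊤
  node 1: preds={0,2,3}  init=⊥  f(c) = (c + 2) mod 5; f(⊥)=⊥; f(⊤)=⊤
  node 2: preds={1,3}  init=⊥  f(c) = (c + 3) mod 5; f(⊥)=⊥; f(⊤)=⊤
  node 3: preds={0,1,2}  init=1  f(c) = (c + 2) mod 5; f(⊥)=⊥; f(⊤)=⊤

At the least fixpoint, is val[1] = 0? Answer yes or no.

Trace (9 dequeues):
  [1] u=0 | in ⊥ | out ⊥ | ==
  [2] u=1 | in 1 | out 3 | prev ⊥ | push {0}
  [3] u=2 | in ⊤ | out ⊤ | prev ⊥ | push {1}
  [4] u=3 | in ⊤ | out ⊤ | prev 1 | push {2}
  [5] u=0 | in ⊤ | out ⊤ | prev ⊥ | push {3}
  [6] u=1 | in ⊤ | out ⊤ | prev 3 | push {0}
  [7] u=2 | in ⊤ | out ⊤ | ==
  [8] u=3 | in ⊤ | out ⊤ | ==
  [9] u=0 | in ⊤ | out ⊤ | ==

Converged values:
  [0] ⊤
  [1] ⊤
  [2] ⊤
  [3] ⊤

no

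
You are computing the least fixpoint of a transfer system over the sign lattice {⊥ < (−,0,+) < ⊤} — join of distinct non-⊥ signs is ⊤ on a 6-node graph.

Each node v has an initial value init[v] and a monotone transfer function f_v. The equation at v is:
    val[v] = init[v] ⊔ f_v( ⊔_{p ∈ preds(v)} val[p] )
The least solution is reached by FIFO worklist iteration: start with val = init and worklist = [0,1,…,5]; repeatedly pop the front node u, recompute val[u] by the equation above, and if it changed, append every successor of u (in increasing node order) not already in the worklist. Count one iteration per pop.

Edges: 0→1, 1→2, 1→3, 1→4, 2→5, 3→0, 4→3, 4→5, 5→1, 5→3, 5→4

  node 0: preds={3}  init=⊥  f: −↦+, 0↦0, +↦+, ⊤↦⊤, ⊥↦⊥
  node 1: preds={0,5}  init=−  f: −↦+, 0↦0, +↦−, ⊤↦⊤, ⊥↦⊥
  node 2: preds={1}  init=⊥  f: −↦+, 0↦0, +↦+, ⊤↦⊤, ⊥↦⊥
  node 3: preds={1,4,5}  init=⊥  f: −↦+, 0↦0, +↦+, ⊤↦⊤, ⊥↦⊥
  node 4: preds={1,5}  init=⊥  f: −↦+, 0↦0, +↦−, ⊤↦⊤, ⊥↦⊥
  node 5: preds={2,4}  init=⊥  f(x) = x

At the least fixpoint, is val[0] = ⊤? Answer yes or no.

Worklist (18 pops):
  #1 pop 0: in=⊥ → ⊥ (no change)
  #2 pop 1: in=⊥ → − (no change)
  #3 pop 2: in=− → + (was ⊥); enqueue []
  #4 pop 3: in=− → + (was ⊥); enqueue [0]
  #5 pop 4: in=− → + (was ⊥); enqueue [3]
  #6 pop 5: in=+ → + (was ⊥); enqueue [1,4]
  #7 pop 0: in=+ → + (was ⊥); enqueue []
  #8 pop 3: in=⊤ → ⊤ (was +); enqueue [0]
  #9 pop 1: in=+ → − (no change)
  #10 pop 4: in=⊤ → ⊤ (was +); enqueue [3,5]
  #11 pop 0: in=⊤ → ⊤ (was +); enqueue [1]
  #12 pop 3: in=⊤ → ⊤ (no change)
  #13 pop 5: in=⊤ → ⊤ (was +); enqueue [3,4]
  #14 pop 1: in=⊤ → ⊤ (was −); enqueue [2]
  #15 pop 3: in=⊤ → ⊤ (no change)
  #16 pop 4: in=⊤ → ⊤ (no change)
  #17 pop 2: in=⊤ → ⊤ (was +); enqueue [5]
  #18 pop 5: in=⊤ → ⊤ (no change)

Fixpoint:
  val[0] = ⊤
  val[1] = ⊤
  val[2] = ⊤
  val[3] = ⊤
  val[4] = ⊤
  val[5] = ⊤

yes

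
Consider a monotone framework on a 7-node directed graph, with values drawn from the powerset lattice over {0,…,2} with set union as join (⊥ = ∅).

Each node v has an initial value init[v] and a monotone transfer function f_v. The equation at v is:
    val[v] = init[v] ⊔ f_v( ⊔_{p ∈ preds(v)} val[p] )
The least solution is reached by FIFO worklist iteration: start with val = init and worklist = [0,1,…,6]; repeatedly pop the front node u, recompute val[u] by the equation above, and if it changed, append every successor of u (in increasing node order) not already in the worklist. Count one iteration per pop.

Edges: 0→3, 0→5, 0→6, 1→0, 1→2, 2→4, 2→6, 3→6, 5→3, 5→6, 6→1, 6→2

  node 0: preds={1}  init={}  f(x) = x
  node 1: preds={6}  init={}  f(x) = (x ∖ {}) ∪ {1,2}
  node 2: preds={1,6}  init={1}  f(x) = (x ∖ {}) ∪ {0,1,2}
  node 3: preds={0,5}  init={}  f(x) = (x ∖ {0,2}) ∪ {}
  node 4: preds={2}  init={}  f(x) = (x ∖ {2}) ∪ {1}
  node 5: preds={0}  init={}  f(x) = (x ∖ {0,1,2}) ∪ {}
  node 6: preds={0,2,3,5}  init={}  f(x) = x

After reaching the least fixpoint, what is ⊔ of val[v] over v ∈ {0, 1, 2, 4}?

Worklist (17 pops):
  #1 pop 0: in={} → {} (no change)
  #2 pop 1: in={} → {1,2} (was {}); enqueue [0]
  #3 pop 2: in={1,2} → {0,1,2} (was {1}); enqueue []
  #4 pop 3: in={} → {} (no change)
  #5 pop 4: in={0,1,2} → {0,1} (was {}); enqueue []
  #6 pop 5: in={} → {} (no change)
  #7 pop 6: in={0,1,2} → {0,1,2} (was {}); enqueue [1,2]
  #8 pop 0: in={1,2} → {1,2} (was {}); enqueue [3,5,6]
  #9 pop 1: in={0,1,2} → {0,1,2} (was {1,2}); enqueue [0]
  #10 pop 2: in={0,1,2} → {0,1,2} (no change)
  #11 pop 3: in={1,2} → {1} (was {}); enqueue []
  #12 pop 5: in={1,2} → {} (no change)
  #13 pop 6: in={0,1,2} → {0,1,2} (no change)
  #14 pop 0: in={0,1,2} → {0,1,2} (was {1,2}); enqueue [3,5,6]
  #15 pop 3: in={0,1,2} → {1} (no change)
  #16 pop 5: in={0,1,2} → {} (no change)
  #17 pop 6: in={0,1,2} → {0,1,2} (no change)

Fixpoint:
  val[0] = {0,1,2}
  val[1] = {0,1,2}
  val[2] = {0,1,2}
  val[3] = {1}
  val[4] = {0,1}
  val[5] = {}
  val[6] = {0,1,2}

{0,1,2}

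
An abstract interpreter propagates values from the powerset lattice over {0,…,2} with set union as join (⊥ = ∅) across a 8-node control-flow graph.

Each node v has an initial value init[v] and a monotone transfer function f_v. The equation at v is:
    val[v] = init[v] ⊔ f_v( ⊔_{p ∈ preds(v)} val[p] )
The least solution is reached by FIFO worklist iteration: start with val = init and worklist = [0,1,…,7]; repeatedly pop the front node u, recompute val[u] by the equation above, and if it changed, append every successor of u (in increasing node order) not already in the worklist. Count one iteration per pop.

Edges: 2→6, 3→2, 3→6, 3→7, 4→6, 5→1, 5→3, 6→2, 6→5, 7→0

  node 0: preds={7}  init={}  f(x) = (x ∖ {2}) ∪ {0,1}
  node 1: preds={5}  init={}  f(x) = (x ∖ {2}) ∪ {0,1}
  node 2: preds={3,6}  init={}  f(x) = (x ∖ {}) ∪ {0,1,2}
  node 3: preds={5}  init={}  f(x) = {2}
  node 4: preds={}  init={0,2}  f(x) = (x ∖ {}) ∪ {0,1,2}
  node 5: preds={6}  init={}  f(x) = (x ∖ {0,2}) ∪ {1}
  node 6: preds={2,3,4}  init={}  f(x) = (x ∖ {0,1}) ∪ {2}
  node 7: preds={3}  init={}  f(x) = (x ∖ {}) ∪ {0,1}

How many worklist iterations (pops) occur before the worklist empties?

13

Iteration log — 13 steps:
  step 1. node 0  ⊔preds={}  new={0,1}  old={}  +wl: 
  step 2. node 1  ⊔preds={}  new={0,1}  old={}  +wl: 
  step 3. node 2  ⊔preds={}  new={0,1,2}  old={}  +wl: 
  step 4. node 3  ⊔preds={}  new={2}  old={}  +wl: 2
  step 5. node 4  ⊔preds={}  new={0,1,2}  old={0,2}  +wl: 
  step 6. node 5  ⊔preds={}  new={1}  old={}  +wl: 1,3
  step 7. node 6  ⊔preds={0,1,2}  new={2}  old={}  +wl: 5
  step 8. node 7  ⊔preds={2}  new={0,1,2}  old={}  +wl: 0
  step 9. node 2  ⊔preds={2}  new={0,1,2}  stable
  step 10. node 1  ⊔preds={1}  new={0,1}  stable
  step 11. node 3  ⊔preds={1}  new={2}  stable
  step 12. node 5  ⊔preds={2}  new={1}  stable
  step 13. node 0  ⊔preds={0,1,2}  new={0,1}  stable

Least fixpoint reached:
  node 0: {0,1}
  node 1: {0,1}
  node 2: {0,1,2}
  node 3: {2}
  node 4: {0,1,2}
  node 5: {1}
  node 6: {2}
  node 7: {0,1,2}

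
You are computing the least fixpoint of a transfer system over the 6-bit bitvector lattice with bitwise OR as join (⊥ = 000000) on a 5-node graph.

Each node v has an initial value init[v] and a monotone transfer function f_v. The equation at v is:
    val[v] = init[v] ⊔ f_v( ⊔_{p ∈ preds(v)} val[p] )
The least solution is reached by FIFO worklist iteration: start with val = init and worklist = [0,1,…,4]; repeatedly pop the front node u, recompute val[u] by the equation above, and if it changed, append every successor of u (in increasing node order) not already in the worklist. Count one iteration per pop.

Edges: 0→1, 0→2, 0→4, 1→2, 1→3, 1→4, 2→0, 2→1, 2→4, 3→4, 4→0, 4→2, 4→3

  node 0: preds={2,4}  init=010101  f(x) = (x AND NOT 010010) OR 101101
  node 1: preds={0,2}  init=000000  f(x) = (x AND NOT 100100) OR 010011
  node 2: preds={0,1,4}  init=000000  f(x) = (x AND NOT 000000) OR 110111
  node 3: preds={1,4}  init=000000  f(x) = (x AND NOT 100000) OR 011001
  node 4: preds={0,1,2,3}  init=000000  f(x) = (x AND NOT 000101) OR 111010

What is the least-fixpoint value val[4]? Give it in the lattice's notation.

Trace (9 dequeues):
  [1] u=0 | in 000000 | out 111101 | prev 010101 | push {}
  [2] u=1 | in 111101 | out 011011 | prev 000000 | push {}
  [3] u=2 | in 111111 | out 111111 | prev 000000 | push {0,1}
  [4] u=3 | in 011011 | out 011011 | prev 000000 | push {}
  [5] u=4 | in 111111 | out 111010 | prev 000000 | push {2,3}
  [6] u=0 | in 111111 | out 111101 | ==
  [7] u=1 | in 111111 | out 011011 | ==
  [8] u=2 | in 111111 | out 111111 | ==
  [9] u=3 | in 111011 | out 011011 | ==

Converged values:
  [0] 111101
  [1] 011011
  [2] 111111
  [3] 011011
  [4] 111010

111010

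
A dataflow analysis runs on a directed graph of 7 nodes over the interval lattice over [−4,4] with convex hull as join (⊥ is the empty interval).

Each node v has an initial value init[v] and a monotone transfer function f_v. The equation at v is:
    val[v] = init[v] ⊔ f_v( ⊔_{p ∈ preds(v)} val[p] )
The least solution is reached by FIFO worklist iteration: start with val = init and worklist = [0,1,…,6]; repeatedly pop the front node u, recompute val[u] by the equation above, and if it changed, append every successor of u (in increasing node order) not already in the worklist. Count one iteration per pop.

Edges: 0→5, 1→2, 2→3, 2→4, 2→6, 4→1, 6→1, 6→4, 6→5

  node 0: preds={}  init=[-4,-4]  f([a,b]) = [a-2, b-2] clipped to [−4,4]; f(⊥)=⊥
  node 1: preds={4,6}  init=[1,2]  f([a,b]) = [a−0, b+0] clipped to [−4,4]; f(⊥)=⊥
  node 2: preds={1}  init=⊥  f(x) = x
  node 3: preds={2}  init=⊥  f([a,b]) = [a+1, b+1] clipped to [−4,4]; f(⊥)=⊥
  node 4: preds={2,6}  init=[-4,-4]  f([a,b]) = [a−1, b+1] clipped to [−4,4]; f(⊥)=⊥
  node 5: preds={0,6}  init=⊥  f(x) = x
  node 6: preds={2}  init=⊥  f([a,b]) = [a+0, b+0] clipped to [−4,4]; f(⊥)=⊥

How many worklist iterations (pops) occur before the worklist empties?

24

Trace (24 dequeues):
  [1] u=0 | in ⊥ | out [-4,-4] | ==
  [2] u=1 | in [-4,-4] | out [-4,2] | prev [1,2] | push {}
  [3] u=2 | in [-4,2] | out [-4,2] | prev ⊥ | push {}
  [4] u=3 | in [-4,2] | out [-3,3] | prev ⊥ | push {}
  [5] u=4 | in [-4,2] | out [-4,3] | prev [-4,-4] | push {1}
  [6] u=5 | in [-4,-4] | out [-4,-4] | prev ⊥ | push {}
  [7] u=6 | in [-4,2] | out [-4,2] | prev ⊥ | push {4,5}
  [8] u=1 | in [-4,3] | out [-4,3] | prev [-4,2] | push {2}
  [9] u=4 | in [-4,2] | out [-4,3] | ==
  [10] u=5 | in [-4,2] | out [-4,2] | prev [-4,-4] | push {}
  [11] u=2 | in [-4,3] | out [-4,3] | prev [-4,2] | push {3,4,6}
  [12] u=3 | in [-4,3] | out [-3,4] | prev [-3,3] | push {}
  [13] u=4 | in [-4,3] | out [-4,4] | prev [-4,3] | push {1}
  [14] u=6 | in [-4,3] | out [-4,3] | prev [-4,2] | push {4,5}
  [15] u=1 | in [-4,4] | out [-4,4] | prev [-4,3] | push {2}
  [16] u=4 | in [-4,3] | out [-4,4] | ==
  [17] u=5 | in [-4,3] | out [-4,3] | prev [-4,2] | push {}
  [18] u=2 | in [-4,4] | out [-4,4] | prev [-4,3] | push {3,4,6}
  [19] u=3 | in [-4,4] | out [-3,4] | ==
  [20] u=4 | in [-4,4] | out [-4,4] | ==
  [21] u=6 | in [-4,4] | out [-4,4] | prev [-4,3] | push {1,4,5}
  [22] u=1 | in [-4,4] | out [-4,4] | ==
  [23] u=4 | in [-4,4] | out [-4,4] | ==
  [24] u=5 | in [-4,4] | out [-4,4] | prev [-4,3] | push {}

Converged values:
  [0] [-4,-4]
  [1] [-4,4]
  [2] [-4,4]
  [3] [-3,4]
  [4] [-4,4]
  [5] [-4,4]
  [6] [-4,4]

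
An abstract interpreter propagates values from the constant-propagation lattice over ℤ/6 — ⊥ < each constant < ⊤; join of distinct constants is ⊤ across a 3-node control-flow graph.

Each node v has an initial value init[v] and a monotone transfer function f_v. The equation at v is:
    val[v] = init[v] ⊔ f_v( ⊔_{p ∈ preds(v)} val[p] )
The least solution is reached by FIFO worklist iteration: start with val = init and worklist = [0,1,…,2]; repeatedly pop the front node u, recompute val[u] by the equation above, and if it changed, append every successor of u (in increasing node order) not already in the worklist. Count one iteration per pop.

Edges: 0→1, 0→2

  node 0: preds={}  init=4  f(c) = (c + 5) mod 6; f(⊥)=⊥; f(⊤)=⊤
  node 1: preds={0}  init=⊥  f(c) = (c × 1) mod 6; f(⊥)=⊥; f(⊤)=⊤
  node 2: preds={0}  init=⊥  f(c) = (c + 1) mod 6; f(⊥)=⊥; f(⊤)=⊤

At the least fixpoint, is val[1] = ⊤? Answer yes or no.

no

Trace (3 dequeues):
  [1] u=0 | in ⊥ | out 4 | ==
  [2] u=1 | in 4 | out 4 | prev ⊥ | push {}
  [3] u=2 | in 4 | out 5 | prev ⊥ | push {}

Converged values:
  [0] 4
  [1] 4
  [2] 5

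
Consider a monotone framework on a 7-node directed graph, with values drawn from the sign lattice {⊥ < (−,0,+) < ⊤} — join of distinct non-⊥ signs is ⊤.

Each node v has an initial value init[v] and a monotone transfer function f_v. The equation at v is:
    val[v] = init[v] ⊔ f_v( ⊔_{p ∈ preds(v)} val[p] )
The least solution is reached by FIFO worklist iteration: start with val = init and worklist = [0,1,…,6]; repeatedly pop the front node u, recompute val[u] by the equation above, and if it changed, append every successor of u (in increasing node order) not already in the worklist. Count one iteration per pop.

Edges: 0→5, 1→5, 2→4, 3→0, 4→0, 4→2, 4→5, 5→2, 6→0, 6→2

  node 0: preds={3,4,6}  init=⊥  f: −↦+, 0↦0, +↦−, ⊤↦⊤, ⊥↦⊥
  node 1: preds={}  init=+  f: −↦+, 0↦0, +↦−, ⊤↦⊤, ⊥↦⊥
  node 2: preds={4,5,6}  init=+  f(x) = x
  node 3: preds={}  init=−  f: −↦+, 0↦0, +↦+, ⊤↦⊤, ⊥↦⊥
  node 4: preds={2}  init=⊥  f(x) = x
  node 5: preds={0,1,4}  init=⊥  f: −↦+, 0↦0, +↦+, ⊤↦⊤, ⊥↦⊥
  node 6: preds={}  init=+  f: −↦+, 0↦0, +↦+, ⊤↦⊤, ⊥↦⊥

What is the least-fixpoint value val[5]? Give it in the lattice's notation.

⊤

Trace (13 dequeues):
  [1] u=0 | in ⊤ | out ⊤ | prev ⊥ | push {}
  [2] u=1 | in ⊥ | out + | ==
  [3] u=2 | in + | out + | ==
  [4] u=3 | in ⊥ | out − | ==
  [5] u=4 | in + | out + | prev ⊥ | push {0,2}
  [6] u=5 | in ⊤ | out ⊤ | prev ⊥ | push {}
  [7] u=6 | in ⊥ | out + | ==
  [8] u=0 | in ⊤ | out ⊤ | ==
  [9] u=2 | in ⊤ | out ⊤ | prev + | push {4}
  [10] u=4 | in ⊤ | out ⊤ | prev + | push {0,2,5}
  [11] u=0 | in ⊤ | out ⊤ | ==
  [12] u=2 | in ⊤ | out ⊤ | ==
  [13] u=5 | in ⊤ | out ⊤ | ==

Converged values:
  [0] ⊤
  [1] +
  [2] ⊤
  [3] −
  [4] ⊤
  [5] ⊤
  [6] +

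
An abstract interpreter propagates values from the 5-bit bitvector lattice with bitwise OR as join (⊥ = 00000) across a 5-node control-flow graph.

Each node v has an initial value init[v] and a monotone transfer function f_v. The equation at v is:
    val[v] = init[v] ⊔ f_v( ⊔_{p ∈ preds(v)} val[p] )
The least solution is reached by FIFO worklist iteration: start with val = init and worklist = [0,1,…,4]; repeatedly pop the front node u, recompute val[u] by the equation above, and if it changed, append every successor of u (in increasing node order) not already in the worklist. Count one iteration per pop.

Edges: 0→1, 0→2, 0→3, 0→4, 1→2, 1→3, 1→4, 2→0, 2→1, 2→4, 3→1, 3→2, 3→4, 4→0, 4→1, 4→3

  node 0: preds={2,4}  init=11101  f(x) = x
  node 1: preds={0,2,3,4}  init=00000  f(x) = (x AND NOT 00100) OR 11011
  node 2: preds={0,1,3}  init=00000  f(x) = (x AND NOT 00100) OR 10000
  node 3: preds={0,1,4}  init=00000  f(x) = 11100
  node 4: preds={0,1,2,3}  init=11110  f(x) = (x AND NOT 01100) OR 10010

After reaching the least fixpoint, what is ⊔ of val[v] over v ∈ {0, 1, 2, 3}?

Iteration log — 9 steps:
  step 1. node 0  ⊔preds=11110  new=11111  old=11101  +wl: 
  step 2. node 1  ⊔preds=11111  new=11011  old=00000  +wl: 
  step 3. node 2  ⊔preds=11111  new=11011  old=00000  +wl: 0,1
  step 4. node 3  ⊔preds=11111  new=11100  old=00000  +wl: 2
  step 5. node 4  ⊔preds=11111  new=11111  old=11110  +wl: 3
  step 6. node 0  ⊔preds=11111  new=11111  stable
  step 7. node 1  ⊔preds=11111  new=11011  stable
  step 8. node 2  ⊔preds=11111  new=11011  stable
  step 9. node 3  ⊔preds=11111  new=11100  stable

Least fixpoint reached:
  node 0: 11111
  node 1: 11011
  node 2: 11011
  node 3: 11100
  node 4: 11111

11111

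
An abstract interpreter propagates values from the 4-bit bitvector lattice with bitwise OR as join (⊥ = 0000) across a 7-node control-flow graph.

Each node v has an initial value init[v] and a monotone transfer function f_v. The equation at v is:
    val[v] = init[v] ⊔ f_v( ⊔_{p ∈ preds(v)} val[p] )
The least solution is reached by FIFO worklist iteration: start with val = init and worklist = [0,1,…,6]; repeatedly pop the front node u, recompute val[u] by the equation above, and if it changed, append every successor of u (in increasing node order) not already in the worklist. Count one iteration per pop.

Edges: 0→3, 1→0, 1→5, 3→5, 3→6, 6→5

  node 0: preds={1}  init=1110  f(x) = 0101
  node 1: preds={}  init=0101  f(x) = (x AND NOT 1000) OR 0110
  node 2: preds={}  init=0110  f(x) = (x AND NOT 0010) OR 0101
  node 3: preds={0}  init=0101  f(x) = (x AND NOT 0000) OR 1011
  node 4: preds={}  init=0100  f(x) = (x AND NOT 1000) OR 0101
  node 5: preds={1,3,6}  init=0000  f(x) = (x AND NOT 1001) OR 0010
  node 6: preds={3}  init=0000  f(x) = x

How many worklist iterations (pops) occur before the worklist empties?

Worklist (9 pops):
  #1 pop 0: in=0101 → 1111 (was 1110); enqueue []
  #2 pop 1: in=0000 → 0111 (was 0101); enqueue [0]
  #3 pop 2: in=0000 → 0111 (was 0110); enqueue []
  #4 pop 3: in=1111 → 1111 (was 0101); enqueue []
  #5 pop 4: in=0000 → 0101 (was 0100); enqueue []
  #6 pop 5: in=1111 → 0110 (was 0000); enqueue []
  #7 pop 6: in=1111 → 1111 (was 0000); enqueue [5]
  #8 pop 0: in=0111 → 1111 (no change)
  #9 pop 5: in=1111 → 0110 (no change)

Fixpoint:
  val[0] = 1111
  val[1] = 0111
  val[2] = 0111
  val[3] = 1111
  val[4] = 0101
  val[5] = 0110
  val[6] = 1111

9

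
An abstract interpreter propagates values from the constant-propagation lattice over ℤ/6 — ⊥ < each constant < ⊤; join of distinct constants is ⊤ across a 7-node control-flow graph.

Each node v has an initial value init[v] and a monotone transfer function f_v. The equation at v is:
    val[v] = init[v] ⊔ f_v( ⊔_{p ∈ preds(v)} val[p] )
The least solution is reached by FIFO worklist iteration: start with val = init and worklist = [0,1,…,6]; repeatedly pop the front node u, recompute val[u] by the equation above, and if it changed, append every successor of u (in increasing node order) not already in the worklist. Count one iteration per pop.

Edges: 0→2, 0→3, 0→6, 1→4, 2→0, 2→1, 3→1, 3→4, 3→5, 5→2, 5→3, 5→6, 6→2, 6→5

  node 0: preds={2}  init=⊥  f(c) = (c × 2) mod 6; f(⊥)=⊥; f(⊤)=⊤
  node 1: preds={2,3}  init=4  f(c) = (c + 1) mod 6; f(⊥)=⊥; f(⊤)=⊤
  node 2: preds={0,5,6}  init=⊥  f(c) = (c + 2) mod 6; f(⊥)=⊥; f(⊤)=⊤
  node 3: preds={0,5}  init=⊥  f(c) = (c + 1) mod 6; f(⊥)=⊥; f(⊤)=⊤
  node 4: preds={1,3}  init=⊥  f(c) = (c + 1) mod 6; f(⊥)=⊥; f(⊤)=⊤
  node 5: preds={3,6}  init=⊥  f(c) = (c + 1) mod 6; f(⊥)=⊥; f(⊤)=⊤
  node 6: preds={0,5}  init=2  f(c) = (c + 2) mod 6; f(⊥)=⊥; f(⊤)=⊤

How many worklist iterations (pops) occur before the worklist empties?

19

Worklist (19 pops):
  #1 pop 0: in=⊥ → ⊥ (no change)
  #2 pop 1: in=⊥ → 4 (no change)
  #3 pop 2: in=2 → 4 (was ⊥); enqueue [0,1]
  #4 pop 3: in=⊥ → ⊥ (no change)
  #5 pop 4: in=4 → 5 (was ⊥); enqueue []
  #6 pop 5: in=2 → 3 (was ⊥); enqueue [2,3]
  #7 pop 6: in=3 → ⊤ (was 2); enqueue [5]
  #8 pop 0: in=4 → 2 (was ⊥); enqueue [6]
  #9 pop 1: in=4 → ⊤ (was 4); enqueue [4]
  #10 pop 2: in=⊤ → ⊤ (was 4); enqueue [0,1]
  #11 pop 3: in=⊤ → ⊤ (was ⊥); enqueue []
  #12 pop 5: in=⊤ → ⊤ (was 3); enqueue [2,3]
  #13 pop 6: in=⊤ → ⊤ (no change)
  #14 pop 4: in=⊤ → ⊤ (was 5); enqueue []
  #15 pop 0: in=⊤ → ⊤ (was 2); enqueue [6]
  #16 pop 1: in=⊤ → ⊤ (no change)
  #17 pop 2: in=⊤ → ⊤ (no change)
  #18 pop 3: in=⊤ → ⊤ (no change)
  #19 pop 6: in=⊤ → ⊤ (no change)

Fixpoint:
  val[0] = ⊤
  val[1] = ⊤
  val[2] = ⊤
  val[3] = ⊤
  val[4] = ⊤
  val[5] = ⊤
  val[6] = ⊤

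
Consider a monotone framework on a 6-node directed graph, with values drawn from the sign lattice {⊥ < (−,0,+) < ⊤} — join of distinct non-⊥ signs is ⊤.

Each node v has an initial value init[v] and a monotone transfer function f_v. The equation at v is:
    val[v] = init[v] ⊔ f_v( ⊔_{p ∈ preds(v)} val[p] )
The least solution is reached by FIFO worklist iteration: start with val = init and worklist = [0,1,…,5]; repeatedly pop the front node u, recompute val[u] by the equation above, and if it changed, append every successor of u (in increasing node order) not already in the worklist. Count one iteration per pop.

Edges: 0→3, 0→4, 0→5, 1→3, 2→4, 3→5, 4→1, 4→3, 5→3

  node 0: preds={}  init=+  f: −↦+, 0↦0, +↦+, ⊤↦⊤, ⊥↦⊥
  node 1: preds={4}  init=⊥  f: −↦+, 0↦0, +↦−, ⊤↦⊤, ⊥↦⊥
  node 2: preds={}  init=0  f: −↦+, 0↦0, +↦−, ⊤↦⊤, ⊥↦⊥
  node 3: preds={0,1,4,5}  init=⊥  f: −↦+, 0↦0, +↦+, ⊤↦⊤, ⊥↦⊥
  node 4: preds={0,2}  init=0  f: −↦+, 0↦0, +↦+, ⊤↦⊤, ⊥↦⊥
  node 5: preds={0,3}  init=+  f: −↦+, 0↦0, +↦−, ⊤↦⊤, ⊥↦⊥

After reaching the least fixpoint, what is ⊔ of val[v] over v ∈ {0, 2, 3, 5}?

Worklist (8 pops):
  #1 pop 0: in=⊥ → + (no change)
  #2 pop 1: in=0 → 0 (was ⊥); enqueue []
  #3 pop 2: in=⊥ → 0 (no change)
  #4 pop 3: in=⊤ → ⊤ (was ⊥); enqueue []
  #5 pop 4: in=⊤ → ⊤ (was 0); enqueue [1,3]
  #6 pop 5: in=⊤ → ⊤ (was +); enqueue []
  #7 pop 1: in=⊤ → ⊤ (was 0); enqueue []
  #8 pop 3: in=⊤ → ⊤ (no change)

Fixpoint:
  val[0] = +
  val[1] = ⊤
  val[2] = 0
  val[3] = ⊤
  val[4] = ⊤
  val[5] = ⊤

⊤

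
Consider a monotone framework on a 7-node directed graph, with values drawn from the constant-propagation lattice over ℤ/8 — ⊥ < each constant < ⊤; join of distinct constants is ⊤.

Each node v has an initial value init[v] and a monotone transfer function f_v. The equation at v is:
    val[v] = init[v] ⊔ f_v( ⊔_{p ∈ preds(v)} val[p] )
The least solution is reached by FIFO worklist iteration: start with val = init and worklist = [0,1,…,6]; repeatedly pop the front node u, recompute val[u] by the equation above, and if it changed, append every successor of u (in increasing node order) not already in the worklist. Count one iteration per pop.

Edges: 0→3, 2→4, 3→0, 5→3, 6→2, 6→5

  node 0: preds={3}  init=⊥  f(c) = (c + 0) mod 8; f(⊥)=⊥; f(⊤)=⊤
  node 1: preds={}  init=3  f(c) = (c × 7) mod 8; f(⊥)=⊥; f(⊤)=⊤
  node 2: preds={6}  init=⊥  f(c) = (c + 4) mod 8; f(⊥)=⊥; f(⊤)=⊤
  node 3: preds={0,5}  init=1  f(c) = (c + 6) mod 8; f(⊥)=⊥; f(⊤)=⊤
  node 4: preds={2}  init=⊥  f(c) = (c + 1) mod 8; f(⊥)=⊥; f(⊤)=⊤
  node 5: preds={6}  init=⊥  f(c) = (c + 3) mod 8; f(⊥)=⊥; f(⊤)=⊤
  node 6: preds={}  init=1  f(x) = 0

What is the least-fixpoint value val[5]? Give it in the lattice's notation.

Worklist (13 pops):
  #1 pop 0: in=1 → 1 (was ⊥); enqueue []
  #2 pop 1: in=⊥ → 3 (no change)
  #3 pop 2: in=1 → 5 (was ⊥); enqueue []
  #4 pop 3: in=1 → ⊤ (was 1); enqueue [0]
  #5 pop 4: in=5 → 6 (was ⊥); enqueue []
  #6 pop 5: in=1 → 4 (was ⊥); enqueue [3]
  #7 pop 6: in=⊥ → ⊤ (was 1); enqueue [2,5]
  #8 pop 0: in=⊤ → ⊤ (was 1); enqueue []
  #9 pop 3: in=⊤ → ⊤ (no change)
  #10 pop 2: in=⊤ → ⊤ (was 5); enqueue [4]
  #11 pop 5: in=⊤ → ⊤ (was 4); enqueue [3]
  #12 pop 4: in=⊤ → ⊤ (was 6); enqueue []
  #13 pop 3: in=⊤ → ⊤ (no change)

Fixpoint:
  val[0] = ⊤
  val[1] = 3
  val[2] = ⊤
  val[3] = ⊤
  val[4] = ⊤
  val[5] = ⊤
  val[6] = ⊤

⊤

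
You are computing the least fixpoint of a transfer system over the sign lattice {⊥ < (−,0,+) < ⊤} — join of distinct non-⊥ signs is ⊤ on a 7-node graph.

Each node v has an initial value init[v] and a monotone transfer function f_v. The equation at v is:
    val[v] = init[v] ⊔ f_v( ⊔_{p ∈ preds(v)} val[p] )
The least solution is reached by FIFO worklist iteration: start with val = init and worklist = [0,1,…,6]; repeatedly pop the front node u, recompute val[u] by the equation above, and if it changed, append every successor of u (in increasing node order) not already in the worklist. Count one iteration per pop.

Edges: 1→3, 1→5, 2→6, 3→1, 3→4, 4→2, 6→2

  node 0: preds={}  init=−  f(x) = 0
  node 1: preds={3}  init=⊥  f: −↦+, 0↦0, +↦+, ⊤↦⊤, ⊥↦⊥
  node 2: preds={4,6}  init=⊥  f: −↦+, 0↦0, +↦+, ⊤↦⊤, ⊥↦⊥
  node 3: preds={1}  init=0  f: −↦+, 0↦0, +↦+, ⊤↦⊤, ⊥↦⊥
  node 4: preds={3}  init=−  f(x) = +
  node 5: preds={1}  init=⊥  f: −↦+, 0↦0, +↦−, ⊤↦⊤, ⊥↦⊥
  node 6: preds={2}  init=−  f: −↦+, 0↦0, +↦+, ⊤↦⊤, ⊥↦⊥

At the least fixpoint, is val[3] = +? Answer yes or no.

Iteration log — 9 steps:
  step 1. node 0  ⊔preds=⊥  new=⊤  old=−  +wl: 
  step 2. node 1  ⊔preds=0  new=0  old=⊥  +wl: 
  step 3. node 2  ⊔preds=−  new=+  old=⊥  +wl: 
  step 4. node 3  ⊔preds=0  new=0  stable
  step 5. node 4  ⊔preds=0  new=⊤  old=−  +wl: 2
  step 6. node 5  ⊔preds=0  new=0  old=⊥  +wl: 
  step 7. node 6  ⊔preds=+  new=⊤  old=−  +wl: 
  step 8. node 2  ⊔preds=⊤  new=⊤  old=+  +wl: 6
  step 9. node 6  ⊔preds=⊤  new=⊤  stable

Least fixpoint reached:
  node 0: ⊤
  node 1: 0
  node 2: ⊤
  node 3: 0
  node 4: ⊤
  node 5: 0
  node 6: ⊤

no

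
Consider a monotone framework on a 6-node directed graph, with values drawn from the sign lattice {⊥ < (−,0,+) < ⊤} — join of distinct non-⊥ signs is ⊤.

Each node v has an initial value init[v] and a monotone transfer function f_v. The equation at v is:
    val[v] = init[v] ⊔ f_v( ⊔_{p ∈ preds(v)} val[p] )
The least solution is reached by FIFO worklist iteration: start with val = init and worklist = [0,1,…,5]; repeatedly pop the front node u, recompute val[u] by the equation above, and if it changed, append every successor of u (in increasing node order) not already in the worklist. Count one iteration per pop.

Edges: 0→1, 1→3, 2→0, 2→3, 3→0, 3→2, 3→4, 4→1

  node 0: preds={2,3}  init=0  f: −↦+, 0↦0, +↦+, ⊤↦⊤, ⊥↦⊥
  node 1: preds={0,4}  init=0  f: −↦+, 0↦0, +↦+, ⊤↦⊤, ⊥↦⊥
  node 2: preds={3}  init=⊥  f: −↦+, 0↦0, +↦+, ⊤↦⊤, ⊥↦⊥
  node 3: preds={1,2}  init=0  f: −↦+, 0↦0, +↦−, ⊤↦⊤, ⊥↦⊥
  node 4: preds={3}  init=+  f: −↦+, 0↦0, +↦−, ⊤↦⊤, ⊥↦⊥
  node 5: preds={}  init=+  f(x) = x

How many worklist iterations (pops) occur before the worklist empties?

11

Worklist (11 pops):
  #1 pop 0: in=0 → 0 (no change)
  #2 pop 1: in=⊤ → ⊤ (was 0); enqueue []
  #3 pop 2: in=0 → 0 (was ⊥); enqueue [0]
  #4 pop 3: in=⊤ → ⊤ (was 0); enqueue [2]
  #5 pop 4: in=⊤ → ⊤ (was +); enqueue [1]
  #6 pop 5: in=⊥ → + (no change)
  #7 pop 0: in=⊤ → ⊤ (was 0); enqueue []
  #8 pop 2: in=⊤ → ⊤ (was 0); enqueue [0,3]
  #9 pop 1: in=⊤ → ⊤ (no change)
  #10 pop 0: in=⊤ → ⊤ (no change)
  #11 pop 3: in=⊤ → ⊤ (no change)

Fixpoint:
  val[0] = ⊤
  val[1] = ⊤
  val[2] = ⊤
  val[3] = ⊤
  val[4] = ⊤
  val[5] = +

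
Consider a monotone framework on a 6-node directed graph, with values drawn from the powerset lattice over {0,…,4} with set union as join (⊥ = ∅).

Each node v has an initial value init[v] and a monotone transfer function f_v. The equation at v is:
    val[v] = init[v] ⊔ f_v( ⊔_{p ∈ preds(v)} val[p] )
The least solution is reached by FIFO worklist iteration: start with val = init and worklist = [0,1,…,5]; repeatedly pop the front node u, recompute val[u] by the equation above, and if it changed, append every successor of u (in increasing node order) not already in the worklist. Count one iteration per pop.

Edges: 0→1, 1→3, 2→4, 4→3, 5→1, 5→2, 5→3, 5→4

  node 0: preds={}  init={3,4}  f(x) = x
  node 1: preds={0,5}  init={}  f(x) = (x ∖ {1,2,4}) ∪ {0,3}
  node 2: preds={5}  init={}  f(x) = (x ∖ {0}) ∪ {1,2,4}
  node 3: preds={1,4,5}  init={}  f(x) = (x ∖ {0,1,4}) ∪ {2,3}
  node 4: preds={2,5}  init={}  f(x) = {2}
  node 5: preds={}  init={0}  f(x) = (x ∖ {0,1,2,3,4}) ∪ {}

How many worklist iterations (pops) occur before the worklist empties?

7

Trace (7 dequeues):
  [1] u=0 | in {} | out {3,4} | ==
  [2] u=1 | in {0,3,4} | out {0,3} | prev {} | push {}
  [3] u=2 | in {0} | out {1,2,4} | prev {} | push {}
  [4] u=3 | in {0,3} | out {2,3} | prev {} | push {}
  [5] u=4 | in {0,1,2,4} | out {2} | prev {} | push {3}
  [6] u=5 | in {} | out {0} | ==
  [7] u=3 | in {0,2,3} | out {2,3} | ==

Converged values:
  [0] {3,4}
  [1] {0,3}
  [2] {1,2,4}
  [3] {2,3}
  [4] {2}
  [5] {0}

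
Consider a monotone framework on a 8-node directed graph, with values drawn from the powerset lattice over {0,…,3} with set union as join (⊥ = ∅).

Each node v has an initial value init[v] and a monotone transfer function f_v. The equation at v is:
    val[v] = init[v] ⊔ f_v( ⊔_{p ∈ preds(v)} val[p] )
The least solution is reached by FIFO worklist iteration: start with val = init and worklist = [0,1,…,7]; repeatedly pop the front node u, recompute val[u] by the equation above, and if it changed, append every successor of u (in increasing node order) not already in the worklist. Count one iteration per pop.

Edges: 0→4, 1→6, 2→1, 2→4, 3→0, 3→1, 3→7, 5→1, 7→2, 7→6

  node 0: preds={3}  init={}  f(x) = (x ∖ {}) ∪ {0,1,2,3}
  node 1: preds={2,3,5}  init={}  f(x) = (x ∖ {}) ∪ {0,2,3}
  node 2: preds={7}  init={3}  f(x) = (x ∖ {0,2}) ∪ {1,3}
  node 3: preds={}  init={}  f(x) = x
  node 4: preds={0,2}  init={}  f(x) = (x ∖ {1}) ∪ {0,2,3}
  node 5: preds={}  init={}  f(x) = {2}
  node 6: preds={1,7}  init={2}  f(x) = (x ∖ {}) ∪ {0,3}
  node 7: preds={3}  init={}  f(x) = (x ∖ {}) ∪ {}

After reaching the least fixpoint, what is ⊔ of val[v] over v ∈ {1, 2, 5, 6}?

Worklist (10 pops):
  #1 pop 0: in={} → {0,1,2,3} (was {}); enqueue []
  #2 pop 1: in={3} → {0,2,3} (was {}); enqueue []
  #3 pop 2: in={} → {1,3} (was {3}); enqueue [1]
  #4 pop 3: in={} → {} (no change)
  #5 pop 4: in={0,1,2,3} → {0,2,3} (was {}); enqueue []
  #6 pop 5: in={} → {2} (was {}); enqueue []
  #7 pop 6: in={0,2,3} → {0,2,3} (was {2}); enqueue []
  #8 pop 7: in={} → {} (no change)
  #9 pop 1: in={1,2,3} → {0,1,2,3} (was {0,2,3}); enqueue [6]
  #10 pop 6: in={0,1,2,3} → {0,1,2,3} (was {0,2,3}); enqueue []

Fixpoint:
  val[0] = {0,1,2,3}
  val[1] = {0,1,2,3}
  val[2] = {1,3}
  val[3] = {}
  val[4] = {0,2,3}
  val[5] = {2}
  val[6] = {0,1,2,3}
  val[7] = {}

{0,1,2,3}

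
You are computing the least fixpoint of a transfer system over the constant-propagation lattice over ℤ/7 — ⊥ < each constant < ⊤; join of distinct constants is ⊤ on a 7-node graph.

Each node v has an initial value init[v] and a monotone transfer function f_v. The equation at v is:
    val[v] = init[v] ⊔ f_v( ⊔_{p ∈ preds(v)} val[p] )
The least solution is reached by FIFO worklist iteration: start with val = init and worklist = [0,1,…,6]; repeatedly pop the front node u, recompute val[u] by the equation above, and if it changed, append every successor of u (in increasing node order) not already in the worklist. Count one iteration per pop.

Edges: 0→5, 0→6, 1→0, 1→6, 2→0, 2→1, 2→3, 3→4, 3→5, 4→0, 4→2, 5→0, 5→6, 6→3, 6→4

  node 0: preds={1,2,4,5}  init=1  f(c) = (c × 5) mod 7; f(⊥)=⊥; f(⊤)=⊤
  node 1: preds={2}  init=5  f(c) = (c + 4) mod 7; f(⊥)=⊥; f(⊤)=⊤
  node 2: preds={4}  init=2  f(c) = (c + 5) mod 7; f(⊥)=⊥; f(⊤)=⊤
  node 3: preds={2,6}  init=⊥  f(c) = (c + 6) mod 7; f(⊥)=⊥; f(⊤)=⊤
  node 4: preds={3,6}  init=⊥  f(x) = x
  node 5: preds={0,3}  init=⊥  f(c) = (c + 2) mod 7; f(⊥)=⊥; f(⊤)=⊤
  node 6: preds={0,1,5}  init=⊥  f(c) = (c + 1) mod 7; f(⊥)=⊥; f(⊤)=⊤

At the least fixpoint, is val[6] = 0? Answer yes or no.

Worklist (15 pops):
  #1 pop 0: in=⊤ → ⊤ (was 1); enqueue []
  #2 pop 1: in=2 → ⊤ (was 5); enqueue [0]
  #3 pop 2: in=⊥ → 2 (no change)
  #4 pop 3: in=2 → 1 (was ⊥); enqueue []
  #5 pop 4: in=1 → 1 (was ⊥); enqueue [2]
  #6 pop 5: in=⊤ → ⊤ (was ⊥); enqueue []
  #7 pop 6: in=⊤ → ⊤ (was ⊥); enqueue [3,4]
  #8 pop 0: in=⊤ → ⊤ (no change)
  #9 pop 2: in=1 → ⊤ (was 2); enqueue [0,1]
  #10 pop 3: in=⊤ → ⊤ (was 1); enqueue [5]
  #11 pop 4: in=⊤ → ⊤ (was 1); enqueue [2]
  #12 pop 0: in=⊤ → ⊤ (no change)
  #13 pop 1: in=⊤ → ⊤ (no change)
  #14 pop 5: in=⊤ → ⊤ (no change)
  #15 pop 2: in=⊤ → ⊤ (no change)

Fixpoint:
  val[0] = ⊤
  val[1] = ⊤
  val[2] = ⊤
  val[3] = ⊤
  val[4] = ⊤
  val[5] = ⊤
  val[6] = ⊤

no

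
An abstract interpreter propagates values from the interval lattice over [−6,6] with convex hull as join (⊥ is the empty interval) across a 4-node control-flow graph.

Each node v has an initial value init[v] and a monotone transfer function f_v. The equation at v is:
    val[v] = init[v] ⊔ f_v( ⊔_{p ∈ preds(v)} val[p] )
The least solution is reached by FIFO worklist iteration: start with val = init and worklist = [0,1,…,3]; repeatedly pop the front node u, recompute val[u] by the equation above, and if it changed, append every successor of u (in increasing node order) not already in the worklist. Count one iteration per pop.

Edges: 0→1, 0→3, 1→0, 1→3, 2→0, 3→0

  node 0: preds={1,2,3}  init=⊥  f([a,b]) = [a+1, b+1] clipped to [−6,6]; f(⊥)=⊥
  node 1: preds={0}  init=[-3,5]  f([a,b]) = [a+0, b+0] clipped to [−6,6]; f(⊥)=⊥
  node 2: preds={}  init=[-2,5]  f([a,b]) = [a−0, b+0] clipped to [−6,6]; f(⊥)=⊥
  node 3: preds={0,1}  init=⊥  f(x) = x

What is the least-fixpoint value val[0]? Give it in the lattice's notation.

Worklist (5 pops):
  #1 pop 0: in=[-3,5] → [-2,6] (was ⊥); enqueue []
  #2 pop 1: in=[-2,6] → [-3,6] (was [-3,5]); enqueue [0]
  #3 pop 2: in=⊥ → [-2,5] (no change)
  #4 pop 3: in=[-3,6] → [-3,6] (was ⊥); enqueue []
  #5 pop 0: in=[-3,6] → [-2,6] (no change)

Fixpoint:
  val[0] = [-2,6]
  val[1] = [-3,6]
  val[2] = [-2,5]
  val[3] = [-3,6]

[-2,6]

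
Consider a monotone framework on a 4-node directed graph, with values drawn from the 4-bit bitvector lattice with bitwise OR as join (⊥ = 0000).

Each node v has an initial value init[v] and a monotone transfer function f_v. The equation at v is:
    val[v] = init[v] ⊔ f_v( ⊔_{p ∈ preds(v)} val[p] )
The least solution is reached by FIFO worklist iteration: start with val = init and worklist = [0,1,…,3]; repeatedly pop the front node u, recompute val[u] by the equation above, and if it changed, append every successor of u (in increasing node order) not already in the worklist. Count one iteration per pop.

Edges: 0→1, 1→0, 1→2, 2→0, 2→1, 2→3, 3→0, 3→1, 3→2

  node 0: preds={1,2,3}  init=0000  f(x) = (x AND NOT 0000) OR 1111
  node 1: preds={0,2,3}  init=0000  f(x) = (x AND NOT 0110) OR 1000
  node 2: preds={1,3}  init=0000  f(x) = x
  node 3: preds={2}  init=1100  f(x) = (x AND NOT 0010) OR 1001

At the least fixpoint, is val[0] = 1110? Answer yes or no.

Worklist (7 pops):
  #1 pop 0: in=1100 → 1111 (was 0000); enqueue []
  #2 pop 1: in=1111 → 1001 (was 0000); enqueue [0]
  #3 pop 2: in=1101 → 1101 (was 0000); enqueue [1]
  #4 pop 3: in=1101 → 1101 (was 1100); enqueue [2]
  #5 pop 0: in=1101 → 1111 (no change)
  #6 pop 1: in=1111 → 1001 (no change)
  #7 pop 2: in=1101 → 1101 (no change)

Fixpoint:
  val[0] = 1111
  val[1] = 1001
  val[2] = 1101
  val[3] = 1101

no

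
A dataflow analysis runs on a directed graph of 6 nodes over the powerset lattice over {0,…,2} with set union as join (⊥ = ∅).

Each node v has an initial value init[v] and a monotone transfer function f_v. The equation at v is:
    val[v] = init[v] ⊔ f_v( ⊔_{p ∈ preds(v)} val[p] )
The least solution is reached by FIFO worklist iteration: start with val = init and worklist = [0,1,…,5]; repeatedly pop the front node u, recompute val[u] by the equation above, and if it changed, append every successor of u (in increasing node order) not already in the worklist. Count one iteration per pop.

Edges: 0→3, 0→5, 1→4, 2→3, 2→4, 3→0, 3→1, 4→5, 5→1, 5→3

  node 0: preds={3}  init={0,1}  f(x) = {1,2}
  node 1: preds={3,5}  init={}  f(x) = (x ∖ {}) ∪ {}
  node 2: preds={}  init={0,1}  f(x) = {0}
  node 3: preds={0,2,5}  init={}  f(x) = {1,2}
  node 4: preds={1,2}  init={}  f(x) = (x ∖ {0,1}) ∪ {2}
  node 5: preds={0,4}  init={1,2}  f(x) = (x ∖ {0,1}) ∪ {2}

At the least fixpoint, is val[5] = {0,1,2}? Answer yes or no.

Iteration log — 8 steps:
  step 1. node 0  ⊔preds={}  new={0,1,2}  old={0,1}  +wl: 
  step 2. node 1  ⊔preds={1,2}  new={1,2}  old={}  +wl: 
  step 3. node 2  ⊔preds={}  new={0,1}  stable
  step 4. node 3  ⊔preds={0,1,2}  new={1,2}  old={}  +wl: 0,1
  step 5. node 4  ⊔preds={0,1,2}  new={2}  old={}  +wl: 
  step 6. node 5  ⊔preds={0,1,2}  new={1,2}  stable
  step 7. node 0  ⊔preds={1,2}  new={0,1,2}  stable
  step 8. node 1  ⊔preds={1,2}  new={1,2}  stable

Least fixpoint reached:
  node 0: {0,1,2}
  node 1: {1,2}
  node 2: {0,1}
  node 3: {1,2}
  node 4: {2}
  node 5: {1,2}

no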